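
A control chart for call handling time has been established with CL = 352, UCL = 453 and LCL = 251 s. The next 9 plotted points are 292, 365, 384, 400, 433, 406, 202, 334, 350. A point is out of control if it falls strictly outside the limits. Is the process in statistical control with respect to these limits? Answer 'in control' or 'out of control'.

Compare each point to [251, 453]: sample 7 = 202 < LCL.

out of control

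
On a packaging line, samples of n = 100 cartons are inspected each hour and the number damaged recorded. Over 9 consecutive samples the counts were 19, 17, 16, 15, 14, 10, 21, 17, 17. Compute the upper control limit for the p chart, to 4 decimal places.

0.2728

p̄ = Σdᵢ / (k·n) = 146 / (9 × 100) = 0.16222
UCL = p̄ + 3·√(p̄(1−p̄)/n) = 0.16222 + 3 × √(0.16222×0.83778/100) = 0.16222 + 3 × 0.03687 = 0.27282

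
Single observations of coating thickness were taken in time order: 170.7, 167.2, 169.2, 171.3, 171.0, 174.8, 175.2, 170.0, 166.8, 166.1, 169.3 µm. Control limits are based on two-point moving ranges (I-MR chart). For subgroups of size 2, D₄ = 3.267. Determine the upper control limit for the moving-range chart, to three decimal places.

Moving ranges: 3.5, 2.0, 2.1, 0.3, 3.8, 0.4, 5.2, 3.2, 0.7, 3.2; M̄R̄ = 24.4000 / 10 = 2.4400
UCL_MR = D₄·M̄R̄ = 3.267 × 2.4400 = 7.9715

7.971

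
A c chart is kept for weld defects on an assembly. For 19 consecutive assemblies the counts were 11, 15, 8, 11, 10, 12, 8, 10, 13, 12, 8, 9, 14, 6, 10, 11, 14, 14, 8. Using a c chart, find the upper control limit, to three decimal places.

c̄ = (11 + 15 + 8 + 11 + 10 + 12 + 8 + 10 + 13 + 12 + 8 + 9 + 14 + 6 + 10 + 11 + 14 + 14 + 8) / 19 = 204 / 19 = 10.7368
UCL = c̄ + 3√c̄ = 10.7368 + 3 × √10.7368 = 10.7368 + 3 × 3.2767 = 20.5670

20.567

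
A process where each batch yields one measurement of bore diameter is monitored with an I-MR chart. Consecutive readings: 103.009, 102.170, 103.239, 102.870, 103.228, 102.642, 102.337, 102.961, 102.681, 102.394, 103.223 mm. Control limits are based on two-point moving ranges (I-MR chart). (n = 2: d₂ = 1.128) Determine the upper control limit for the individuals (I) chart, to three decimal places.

X̄ = (103.009 + 102.170 + 103.239 + 102.870 + 103.228 + 102.642 + 102.337 + 102.961 + 102.681 + 102.394 + 103.223) / 11 = 102.7958
Moving ranges: 0.839, 1.069, 0.369, 0.358, 0.586, 0.305, 0.624, 0.280, 0.287, 0.829; M̄R̄ = 5.5460 / 10 = 0.5546
UCL = X̄ + 3·M̄R̄/d₂ = 102.7958 + 3 × 0.5546 / 1.128 = 104.2708

104.271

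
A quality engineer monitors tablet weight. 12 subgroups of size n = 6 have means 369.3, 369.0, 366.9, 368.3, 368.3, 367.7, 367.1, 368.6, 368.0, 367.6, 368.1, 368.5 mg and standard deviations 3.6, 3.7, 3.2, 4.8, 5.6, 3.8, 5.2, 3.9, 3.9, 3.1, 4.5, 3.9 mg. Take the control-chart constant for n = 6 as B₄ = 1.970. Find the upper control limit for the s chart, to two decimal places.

s̄ = (3.6 + 3.7 + 3.2 + 4.8 + 5.6 + 3.8 + 5.2 + 3.9 + 3.9 + 3.1 + 4.5 + 3.9) / 12 = 4.1000
UCL_s = B₄·s̄ = 1.970 × 4.1000 = 8.0770

8.08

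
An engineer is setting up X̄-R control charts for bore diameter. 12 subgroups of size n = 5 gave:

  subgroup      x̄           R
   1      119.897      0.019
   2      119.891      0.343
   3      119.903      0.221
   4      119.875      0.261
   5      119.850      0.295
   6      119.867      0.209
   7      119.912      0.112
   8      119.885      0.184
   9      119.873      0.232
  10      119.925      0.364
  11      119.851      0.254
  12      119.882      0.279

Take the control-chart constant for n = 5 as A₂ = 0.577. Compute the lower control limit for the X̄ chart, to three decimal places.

X̄̄ = (119.897 + 119.891 + 119.903 + 119.875 + 119.850 + 119.867 + 119.912 + 119.885 + 119.873 + 119.925 + 119.851 + 119.882) / 12 = 1438.6110 / 12 = 119.8843
R̄ = (0.019 + 0.343 + 0.221 + 0.261 + 0.295 + 0.209 + 0.112 + 0.184 + 0.232 + 0.364 + 0.254 + 0.279) / 12 = 2.7730 / 12 = 0.2311
LCL = X̄̄ − A₂·R̄ = 119.8843 − 0.577 × 0.2311 = 119.7509

119.751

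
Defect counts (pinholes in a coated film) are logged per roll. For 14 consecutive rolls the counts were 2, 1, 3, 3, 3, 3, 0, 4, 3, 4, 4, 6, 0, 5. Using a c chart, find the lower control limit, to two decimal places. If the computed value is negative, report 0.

0.00

c̄ = (2 + 1 + 3 + 3 + 3 + 3 + 0 + 4 + 3 + 4 + 4 + 6 + 0 + 5) / 14 = 41 / 14 = 2.9286
LCL = c̄ − 3√c̄ = 2.9286 − 3 × 1.7113 = -2.2053 → 0 (cannot be negative)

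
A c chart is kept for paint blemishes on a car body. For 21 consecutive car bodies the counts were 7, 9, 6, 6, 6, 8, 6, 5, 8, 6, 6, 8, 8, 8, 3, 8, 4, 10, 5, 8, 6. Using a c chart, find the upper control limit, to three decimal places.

14.488

c̄ = (7 + 9 + 6 + 6 + 6 + 8 + 6 + 5 + 8 + 6 + 6 + 8 + 8 + 8 + 3 + 8 + 4 + 10 + 5 + 8 + 6) / 21 = 141 / 21 = 6.7143
UCL = c̄ + 3√c̄ = 6.7143 + 3 × √6.7143 = 6.7143 + 3 × 2.5912 = 14.4879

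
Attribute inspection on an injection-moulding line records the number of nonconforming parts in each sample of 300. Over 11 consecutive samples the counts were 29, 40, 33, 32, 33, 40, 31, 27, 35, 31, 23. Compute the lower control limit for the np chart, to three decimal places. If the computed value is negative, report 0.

p̄ = Σdᵢ / (k·n) = 354 / (11 × 300) = 0.10727
LCL = np̄ − 3·√(np̄(1−p̄)) = 32.1818 − 3 × 5.3600 = 16.1018

16.102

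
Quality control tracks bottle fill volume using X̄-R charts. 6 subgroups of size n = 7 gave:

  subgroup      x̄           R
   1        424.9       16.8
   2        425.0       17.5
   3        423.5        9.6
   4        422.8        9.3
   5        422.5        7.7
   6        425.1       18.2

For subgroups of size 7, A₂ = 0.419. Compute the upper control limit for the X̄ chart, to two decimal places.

429.49

X̄̄ = (424.9 + 425.0 + 423.5 + 422.8 + 422.5 + 425.1) / 6 = 2543.8000 / 6 = 423.9667
R̄ = (16.8 + 17.5 + 9.6 + 9.3 + 7.7 + 18.2) / 6 = 79.1000 / 6 = 13.1833
UCL = X̄̄ + A₂·R̄ = 423.9667 + 0.419 × 13.1833 = 429.4905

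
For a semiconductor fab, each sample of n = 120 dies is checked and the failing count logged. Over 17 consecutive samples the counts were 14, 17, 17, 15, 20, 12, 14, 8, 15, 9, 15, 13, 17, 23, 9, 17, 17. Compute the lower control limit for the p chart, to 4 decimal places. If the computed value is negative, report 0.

0.0334

p̄ = Σdᵢ / (k·n) = 252 / (17 × 120) = 0.12353
LCL = p̄ − 3·√(p̄(1−p̄)/n) = 0.12353 − 3 × 0.03004 = 0.03342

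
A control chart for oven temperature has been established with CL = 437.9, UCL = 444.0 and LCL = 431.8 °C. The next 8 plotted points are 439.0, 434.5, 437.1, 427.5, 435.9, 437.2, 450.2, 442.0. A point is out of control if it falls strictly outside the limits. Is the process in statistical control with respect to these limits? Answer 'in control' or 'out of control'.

out of control

Compare each point to [431.8, 444.0]: sample 4 = 427.5 < LCL; sample 7 = 450.2 > UCL.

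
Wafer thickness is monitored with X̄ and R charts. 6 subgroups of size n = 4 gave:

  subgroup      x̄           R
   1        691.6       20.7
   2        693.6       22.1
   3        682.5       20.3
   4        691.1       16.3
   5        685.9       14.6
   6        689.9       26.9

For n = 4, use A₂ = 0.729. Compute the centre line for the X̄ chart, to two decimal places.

X̄̄ = (691.6 + 693.6 + 682.5 + 691.1 + 685.9 + 689.9) / 6 = 4134.6000 / 6 = 689.1000
CL = X̄̄ = 689.1000

689.10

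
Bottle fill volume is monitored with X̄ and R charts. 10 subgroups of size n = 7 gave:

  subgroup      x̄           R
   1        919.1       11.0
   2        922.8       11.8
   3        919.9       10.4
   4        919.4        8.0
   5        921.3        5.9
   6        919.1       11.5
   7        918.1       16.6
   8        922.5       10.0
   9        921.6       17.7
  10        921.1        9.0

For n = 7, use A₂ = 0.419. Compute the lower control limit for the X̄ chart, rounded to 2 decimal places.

915.80

X̄̄ = (919.1 + 922.8 + 919.9 + 919.4 + 921.3 + 919.1 + 918.1 + 922.5 + 921.6 + 921.1) / 10 = 9204.9000 / 10 = 920.4900
R̄ = (11.0 + 11.8 + 10.4 + 8.0 + 5.9 + 11.5 + 16.6 + 10.0 + 17.7 + 9.0) / 10 = 111.9000 / 10 = 11.1900
LCL = X̄̄ − A₂·R̄ = 920.4900 − 0.419 × 11.1900 = 915.8014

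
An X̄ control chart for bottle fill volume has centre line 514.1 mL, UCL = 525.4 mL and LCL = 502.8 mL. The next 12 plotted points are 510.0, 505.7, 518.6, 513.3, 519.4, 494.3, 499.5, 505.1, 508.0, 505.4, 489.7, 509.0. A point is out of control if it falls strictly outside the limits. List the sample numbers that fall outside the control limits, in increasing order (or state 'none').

Compare each point to [502.8, 525.4]: sample 6 = 494.3 < LCL; sample 7 = 499.5 < LCL; sample 11 = 489.7 < LCL.

6, 7, 11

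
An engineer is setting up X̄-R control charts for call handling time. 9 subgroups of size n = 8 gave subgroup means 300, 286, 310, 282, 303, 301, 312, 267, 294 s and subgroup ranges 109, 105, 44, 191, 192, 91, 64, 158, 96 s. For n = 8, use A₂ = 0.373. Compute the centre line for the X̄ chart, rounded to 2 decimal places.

295.00

X̄̄ = (300 + 286 + 310 + 282 + 303 + 301 + 312 + 267 + 294) / 9 = 2655.0000 / 9 = 295.0000
CL = X̄̄ = 295.0000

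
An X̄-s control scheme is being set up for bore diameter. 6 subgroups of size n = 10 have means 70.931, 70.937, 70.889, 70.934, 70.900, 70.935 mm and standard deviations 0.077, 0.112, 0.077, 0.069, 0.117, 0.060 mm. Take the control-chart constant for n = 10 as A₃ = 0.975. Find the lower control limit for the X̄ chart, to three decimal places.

X̄̄ = (70.931 + 70.937 + 70.889 + 70.934 + 70.900 + 70.935) / 6 = 70.9210
s̄ = (0.077 + 0.112 + 0.077 + 0.069 + 0.117 + 0.060) / 6 = 0.0853
LCL = X̄̄ − A₃·s̄ = 70.9210 − 0.975 × 0.0853 = 70.8378

70.838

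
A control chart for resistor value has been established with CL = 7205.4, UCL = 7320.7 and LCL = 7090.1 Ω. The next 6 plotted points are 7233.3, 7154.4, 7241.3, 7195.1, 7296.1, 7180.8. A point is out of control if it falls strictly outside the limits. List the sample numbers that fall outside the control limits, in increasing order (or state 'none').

All 6 points lie within [7090.1, 7320.7].

none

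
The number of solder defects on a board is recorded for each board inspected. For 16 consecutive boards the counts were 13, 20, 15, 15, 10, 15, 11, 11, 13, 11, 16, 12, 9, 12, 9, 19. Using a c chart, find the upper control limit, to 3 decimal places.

c̄ = (13 + 20 + 15 + 15 + 10 + 15 + 11 + 11 + 13 + 11 + 16 + 12 + 9 + 12 + 9 + 19) / 16 = 211 / 16 = 13.1875
UCL = c̄ + 3√c̄ = 13.1875 + 3 × √13.1875 = 13.1875 + 3 × 3.6315 = 24.0819

24.082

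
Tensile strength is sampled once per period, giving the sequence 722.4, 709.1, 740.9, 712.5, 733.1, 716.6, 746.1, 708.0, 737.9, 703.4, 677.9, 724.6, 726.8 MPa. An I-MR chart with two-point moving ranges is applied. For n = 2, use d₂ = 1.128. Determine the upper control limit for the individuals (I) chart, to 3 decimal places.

790.203

X̄ = (722.4 + 709.1 + 740.9 + 712.5 + 733.1 + 716.6 + 746.1 + 708.0 + 737.9 + 703.4 + 677.9 + 724.6 + 726.8) / 13 = 719.9462
Moving ranges: 13.3, 31.8, 28.4, 20.6, 16.5, 29.5, 38.1, 29.9, 34.5, 25.5, 46.7, 2.2; M̄R̄ = 317.0000 / 12 = 26.4167
UCL = X̄ + 3·M̄R̄/d₂ = 719.9462 + 3 × 26.4167 / 1.128 = 790.2032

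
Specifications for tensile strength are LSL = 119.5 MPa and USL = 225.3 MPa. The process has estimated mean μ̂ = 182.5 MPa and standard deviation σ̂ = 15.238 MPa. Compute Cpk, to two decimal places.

0.94

Cpu = (USL − μ̂) / (3σ̂) = (225.3 − 182.5) / (3 × 15.238) = 0.9363; Cpl = (μ̂ − LSL) / (3σ̂) = (182.5 − 119.5) / (3 × 15.238) = 1.3781; Cpk = min(Cpu, Cpl) = 0.9363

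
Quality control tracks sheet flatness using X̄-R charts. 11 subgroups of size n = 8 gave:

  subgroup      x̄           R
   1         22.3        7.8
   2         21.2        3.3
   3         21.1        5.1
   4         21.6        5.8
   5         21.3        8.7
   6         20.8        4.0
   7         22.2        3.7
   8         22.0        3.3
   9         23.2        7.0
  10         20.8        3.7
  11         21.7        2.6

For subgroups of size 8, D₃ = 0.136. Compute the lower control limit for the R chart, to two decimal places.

R̄ = (7.8 + 3.3 + 5.1 + 5.8 + 8.7 + 4.0 + 3.7 + 3.3 + 7.0 + 3.7 + 2.6) / 11 = 55.0000 / 11 = 5.0000
LCL_R = D₃·R̄ = 0.136 × 5.0000 = 0.6800

0.68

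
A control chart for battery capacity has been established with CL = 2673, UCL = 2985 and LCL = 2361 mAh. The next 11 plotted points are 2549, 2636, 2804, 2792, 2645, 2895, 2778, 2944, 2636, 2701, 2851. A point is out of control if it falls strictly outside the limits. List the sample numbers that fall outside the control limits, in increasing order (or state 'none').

All 11 points lie within [2361, 2985].

none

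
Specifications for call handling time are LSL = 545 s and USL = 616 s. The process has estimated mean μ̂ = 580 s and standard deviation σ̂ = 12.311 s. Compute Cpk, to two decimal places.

0.95

Cpu = (USL − μ̂) / (3σ̂) = (616 − 580) / (3 × 12.311) = 0.9747; Cpl = (μ̂ − LSL) / (3σ̂) = (580 − 545) / (3 × 12.311) = 0.9477; Cpk = min(Cpu, Cpl) = 0.9477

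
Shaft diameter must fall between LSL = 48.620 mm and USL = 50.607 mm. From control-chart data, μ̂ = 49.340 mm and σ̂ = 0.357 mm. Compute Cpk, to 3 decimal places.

0.672

Cpu = (USL − μ̂) / (3σ̂) = (50.607 − 49.340) / (3 × 0.357) = 1.1830; Cpl = (μ̂ − LSL) / (3σ̂) = (49.340 − 48.620) / (3 × 0.357) = 0.6723; Cpk = min(Cpu, Cpl) = 0.6723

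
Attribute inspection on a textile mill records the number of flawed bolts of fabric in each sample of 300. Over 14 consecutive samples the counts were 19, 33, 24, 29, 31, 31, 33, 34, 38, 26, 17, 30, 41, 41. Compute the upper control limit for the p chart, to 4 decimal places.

0.1540

p̄ = Σdᵢ / (k·n) = 427 / (14 × 300) = 0.10167
UCL = p̄ + 3·√(p̄(1−p̄)/n) = 0.10167 + 3 × √(0.10167×0.89833/300) = 0.10167 + 3 × 0.01745 = 0.15401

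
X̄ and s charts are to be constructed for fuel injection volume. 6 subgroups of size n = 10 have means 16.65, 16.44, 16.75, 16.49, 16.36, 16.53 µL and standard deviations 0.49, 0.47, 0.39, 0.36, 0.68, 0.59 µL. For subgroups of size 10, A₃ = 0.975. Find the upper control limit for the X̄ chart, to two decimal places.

17.02

X̄̄ = (16.65 + 16.44 + 16.75 + 16.49 + 16.36 + 16.53) / 6 = 16.5367
s̄ = (0.49 + 0.47 + 0.39 + 0.36 + 0.68 + 0.59) / 6 = 0.4967
UCL = X̄̄ + A₃·s̄ = 16.5367 + 0.975 × 0.4967 = 17.0209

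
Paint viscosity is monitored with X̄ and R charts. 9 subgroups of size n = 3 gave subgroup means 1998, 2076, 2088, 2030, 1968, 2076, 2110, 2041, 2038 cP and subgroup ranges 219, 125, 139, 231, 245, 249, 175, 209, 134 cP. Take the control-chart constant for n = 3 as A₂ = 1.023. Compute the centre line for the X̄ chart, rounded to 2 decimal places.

2047.22

X̄̄ = (1998 + 2076 + 2088 + 2030 + 1968 + 2076 + 2110 + 2041 + 2038) / 9 = 18425.0000 / 9 = 2047.2222
CL = X̄̄ = 2047.2222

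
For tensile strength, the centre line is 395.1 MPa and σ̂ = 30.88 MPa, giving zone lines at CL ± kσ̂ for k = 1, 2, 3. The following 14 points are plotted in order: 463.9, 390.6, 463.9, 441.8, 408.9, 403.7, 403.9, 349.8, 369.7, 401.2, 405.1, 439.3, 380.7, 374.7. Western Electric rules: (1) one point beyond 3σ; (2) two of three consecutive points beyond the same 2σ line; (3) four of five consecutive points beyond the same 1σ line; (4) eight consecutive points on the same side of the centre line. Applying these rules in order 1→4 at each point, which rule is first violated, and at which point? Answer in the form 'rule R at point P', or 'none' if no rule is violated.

rule 2 at point 3

Zone of each point (C = within 1σ̂, B = 1σ̂–2σ̂, A = 2σ̂–3σ̂, * = beyond 3σ̂; sign = side of CL): 1:+A, 2:-C, 3:+A, 4:+B, 5:+C, 6:+C, 7:+C, 8:-B, 9:-C, 10:+C, 11:+C, 12:+B, 13:-C, 14:-C
Rule 2 (two of three consecutive points beyond the same 2σ limit) is satisfied at point 3.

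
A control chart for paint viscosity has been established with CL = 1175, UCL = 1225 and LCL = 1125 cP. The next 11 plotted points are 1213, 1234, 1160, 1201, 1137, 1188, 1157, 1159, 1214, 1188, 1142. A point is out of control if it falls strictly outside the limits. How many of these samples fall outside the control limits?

Compare each point to [1125, 1225]: sample 2 = 1234 > UCL.

1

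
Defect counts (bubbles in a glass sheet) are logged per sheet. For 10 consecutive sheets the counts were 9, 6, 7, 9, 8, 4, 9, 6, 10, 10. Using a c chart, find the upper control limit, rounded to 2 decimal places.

c̄ = (9 + 6 + 7 + 9 + 8 + 4 + 9 + 6 + 10 + 10) / 10 = 78 / 10 = 7.8000
UCL = c̄ + 3√c̄ = 7.8000 + 3 × √7.8000 = 7.8000 + 3 × 2.7928 = 16.1785

16.18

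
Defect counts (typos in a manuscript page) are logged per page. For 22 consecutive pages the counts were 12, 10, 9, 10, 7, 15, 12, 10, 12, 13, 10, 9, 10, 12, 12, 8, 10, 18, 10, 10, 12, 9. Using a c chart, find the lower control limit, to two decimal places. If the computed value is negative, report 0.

1.00

c̄ = (12 + 10 + 9 + 10 + 7 + 15 + 12 + 10 + 12 + 13 + 10 + 9 + 10 + 12 + 12 + 8 + 10 + 18 + 10 + 10 + 12 + 9) / 22 = 240 / 22 = 10.9091
LCL = c̄ − 3√c̄ = 10.9091 − 3 × 3.3029 = 1.0004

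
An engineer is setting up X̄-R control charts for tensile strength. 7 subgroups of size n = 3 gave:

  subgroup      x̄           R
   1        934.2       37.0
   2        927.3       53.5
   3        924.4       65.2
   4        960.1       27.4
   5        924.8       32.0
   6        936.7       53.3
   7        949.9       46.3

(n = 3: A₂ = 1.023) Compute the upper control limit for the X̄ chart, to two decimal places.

982.76

X̄̄ = (934.2 + 927.3 + 924.4 + 960.1 + 924.8 + 936.7 + 949.9) / 7 = 6557.4000 / 7 = 936.7714
R̄ = (37.0 + 53.5 + 65.2 + 27.4 + 32.0 + 53.3 + 46.3) / 7 = 314.7000 / 7 = 44.9571
UCL = X̄̄ + A₂·R̄ = 936.7714 + 1.023 × 44.9571 = 982.7626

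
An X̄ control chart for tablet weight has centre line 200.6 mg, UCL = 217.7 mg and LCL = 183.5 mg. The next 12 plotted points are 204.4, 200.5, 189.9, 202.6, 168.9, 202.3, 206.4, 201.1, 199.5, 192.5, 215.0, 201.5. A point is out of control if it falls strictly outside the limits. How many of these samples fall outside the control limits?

Compare each point to [183.5, 217.7]: sample 5 = 168.9 < LCL.

1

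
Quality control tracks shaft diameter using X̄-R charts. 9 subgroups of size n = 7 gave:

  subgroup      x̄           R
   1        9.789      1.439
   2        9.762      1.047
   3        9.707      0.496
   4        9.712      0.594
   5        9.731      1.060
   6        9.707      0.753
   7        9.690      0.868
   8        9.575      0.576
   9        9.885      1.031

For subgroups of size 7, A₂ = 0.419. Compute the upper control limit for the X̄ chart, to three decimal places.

10.095

X̄̄ = (9.789 + 9.762 + 9.707 + 9.712 + 9.731 + 9.707 + 9.690 + 9.575 + 9.885) / 9 = 87.5580 / 9 = 9.7287
R̄ = (1.439 + 1.047 + 0.496 + 0.594 + 1.060 + 0.753 + 0.868 + 0.576 + 1.031) / 9 = 7.8640 / 9 = 0.8738
UCL = X̄̄ + A₂·R̄ = 9.7287 + 0.419 × 0.8738 = 10.0948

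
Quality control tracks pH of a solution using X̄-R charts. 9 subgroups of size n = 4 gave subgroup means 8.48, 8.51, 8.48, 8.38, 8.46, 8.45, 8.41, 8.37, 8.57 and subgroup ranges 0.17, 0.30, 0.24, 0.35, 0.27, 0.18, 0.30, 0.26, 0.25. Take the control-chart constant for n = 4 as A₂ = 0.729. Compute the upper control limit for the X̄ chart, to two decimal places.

8.64

X̄̄ = (8.48 + 8.51 + 8.48 + 8.38 + 8.46 + 8.45 + 8.41 + 8.37 + 8.57) / 9 = 76.1100 / 9 = 8.4567
R̄ = (0.17 + 0.30 + 0.24 + 0.35 + 0.27 + 0.18 + 0.30 + 0.26 + 0.25) / 9 = 2.3200 / 9 = 0.2578
UCL = X̄̄ + A₂·R̄ = 8.4567 + 0.729 × 0.2578 = 8.6446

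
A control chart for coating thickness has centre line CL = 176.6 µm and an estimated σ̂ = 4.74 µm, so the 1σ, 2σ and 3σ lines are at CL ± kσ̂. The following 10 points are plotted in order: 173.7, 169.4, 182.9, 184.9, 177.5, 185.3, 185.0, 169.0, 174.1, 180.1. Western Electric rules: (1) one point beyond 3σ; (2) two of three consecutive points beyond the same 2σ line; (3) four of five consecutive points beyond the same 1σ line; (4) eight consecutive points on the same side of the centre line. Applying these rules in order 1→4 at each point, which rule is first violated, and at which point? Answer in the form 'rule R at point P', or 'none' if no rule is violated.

Zone of each point (C = within 1σ̂, B = 1σ̂–2σ̂, A = 2σ̂–3σ̂, * = beyond 3σ̂; sign = side of CL): 1:-C, 2:-B, 3:+B, 4:+B, 5:+C, 6:+B, 7:+B, 8:-B, 9:-C, 10:+C
Rule 3 (four of five consecutive points beyond the same 1σ limit) is satisfied at point 7.

rule 3 at point 7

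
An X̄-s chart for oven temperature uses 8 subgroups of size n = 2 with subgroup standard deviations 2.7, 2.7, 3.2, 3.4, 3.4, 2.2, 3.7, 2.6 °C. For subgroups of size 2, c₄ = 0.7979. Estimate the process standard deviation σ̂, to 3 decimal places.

3.744

s̄ = (2.7 + 2.7 + 3.2 + 3.4 + 3.4 + 2.2 + 3.7 + 2.6) / 8 = 2.9875
σ̂ = s̄ / c₄ = 2.9875 / 0.7979 = 3.7442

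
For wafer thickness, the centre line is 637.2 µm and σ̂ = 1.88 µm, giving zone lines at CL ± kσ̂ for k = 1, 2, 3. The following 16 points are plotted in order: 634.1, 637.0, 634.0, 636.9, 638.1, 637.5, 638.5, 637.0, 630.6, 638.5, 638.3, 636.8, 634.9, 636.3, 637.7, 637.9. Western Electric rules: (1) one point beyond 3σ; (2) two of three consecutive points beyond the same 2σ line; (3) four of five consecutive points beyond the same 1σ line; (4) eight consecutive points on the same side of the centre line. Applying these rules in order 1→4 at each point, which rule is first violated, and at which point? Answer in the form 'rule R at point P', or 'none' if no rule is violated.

Zone of each point (C = within 1σ̂, B = 1σ̂–2σ̂, A = 2σ̂–3σ̂, * = beyond 3σ̂; sign = side of CL): 1:-B, 2:-C, 3:-B, 4:-C, 5:+C, 6:+C, 7:+C, 8:-C, 9:-*, 10:+C, 11:+C, 12:-C, 13:-B, 14:-C, 15:+C, 16:+C
Rule 1 (one point beyond the 3σ limits) is satisfied at point 9.

rule 1 at point 9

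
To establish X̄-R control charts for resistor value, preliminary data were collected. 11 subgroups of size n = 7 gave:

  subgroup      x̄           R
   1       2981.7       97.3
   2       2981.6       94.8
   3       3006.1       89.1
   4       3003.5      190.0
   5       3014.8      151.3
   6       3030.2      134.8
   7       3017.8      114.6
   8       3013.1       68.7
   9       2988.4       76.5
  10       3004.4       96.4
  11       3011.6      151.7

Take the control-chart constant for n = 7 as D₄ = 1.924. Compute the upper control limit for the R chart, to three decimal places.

221.295

R̄ = (97.3 + 94.8 + 89.1 + 190.0 + 151.3 + 134.8 + 114.6 + 68.7 + 76.5 + 96.4 + 151.7) / 11 = 1265.2000 / 11 = 115.0182
UCL_R = D₄·R̄ = 1.924 × 115.0182 = 221.2950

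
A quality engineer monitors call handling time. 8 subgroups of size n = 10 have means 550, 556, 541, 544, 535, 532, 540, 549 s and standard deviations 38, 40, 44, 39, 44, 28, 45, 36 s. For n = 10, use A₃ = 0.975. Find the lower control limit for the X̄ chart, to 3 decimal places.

X̄̄ = (550 + 556 + 541 + 544 + 535 + 532 + 540 + 549) / 8 = 543.3750
s̄ = (38 + 40 + 44 + 39 + 44 + 28 + 45 + 36) / 8 = 39.2500
LCL = X̄̄ − A₃·s̄ = 543.3750 − 0.975 × 39.2500 = 505.1062

505.106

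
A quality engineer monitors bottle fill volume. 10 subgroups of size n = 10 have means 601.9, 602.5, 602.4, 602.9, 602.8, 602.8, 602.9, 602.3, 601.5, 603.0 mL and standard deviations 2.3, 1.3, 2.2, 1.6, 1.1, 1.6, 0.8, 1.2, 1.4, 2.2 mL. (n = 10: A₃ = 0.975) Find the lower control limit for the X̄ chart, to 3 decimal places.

600.969

X̄̄ = (601.9 + 602.5 + 602.4 + 602.9 + 602.8 + 602.8 + 602.9 + 602.3 + 601.5 + 603.0) / 10 = 602.5000
s̄ = (2.3 + 1.3 + 2.2 + 1.6 + 1.1 + 1.6 + 0.8 + 1.2 + 1.4 + 2.2) / 10 = 1.5700
LCL = X̄̄ − A₃·s̄ = 602.5000 − 0.975 × 1.5700 = 600.9692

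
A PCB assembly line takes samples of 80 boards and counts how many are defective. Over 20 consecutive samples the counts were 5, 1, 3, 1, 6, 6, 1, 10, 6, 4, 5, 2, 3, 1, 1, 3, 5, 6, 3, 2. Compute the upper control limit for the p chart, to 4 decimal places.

p̄ = Σdᵢ / (k·n) = 74 / (20 × 80) = 0.04625
UCL = p̄ + 3·√(p̄(1−p̄)/n) = 0.04625 + 3 × √(0.04625×0.95375/80) = 0.04625 + 3 × 0.02348 = 0.11669

0.1167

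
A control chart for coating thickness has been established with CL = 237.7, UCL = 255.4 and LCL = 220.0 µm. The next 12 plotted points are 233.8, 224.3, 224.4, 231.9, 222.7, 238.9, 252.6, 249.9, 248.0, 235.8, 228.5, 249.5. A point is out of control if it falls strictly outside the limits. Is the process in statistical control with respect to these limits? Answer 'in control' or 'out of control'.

All 12 points lie within [220.0, 255.4].

in control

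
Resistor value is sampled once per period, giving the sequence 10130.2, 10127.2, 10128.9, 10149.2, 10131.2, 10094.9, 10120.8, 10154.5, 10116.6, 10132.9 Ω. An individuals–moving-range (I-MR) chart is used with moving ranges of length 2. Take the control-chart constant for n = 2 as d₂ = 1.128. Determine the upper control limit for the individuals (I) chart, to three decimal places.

X̄ = (10130.2 + 10127.2 + 10128.9 + 10149.2 + 10131.2 + 10094.9 + 10120.8 + 10154.5 + 10116.6 + 10132.9) / 10 = 10128.6400
Moving ranges: 3.0, 1.7, 20.3, 18.0, 36.3, 25.9, 33.7, 37.9, 16.3; M̄R̄ = 193.1000 / 9 = 21.4556
UCL = X̄ + 3·M̄R̄/d₂ = 10128.6400 + 3 × 21.4556 / 1.128 = 10185.7026

10185.703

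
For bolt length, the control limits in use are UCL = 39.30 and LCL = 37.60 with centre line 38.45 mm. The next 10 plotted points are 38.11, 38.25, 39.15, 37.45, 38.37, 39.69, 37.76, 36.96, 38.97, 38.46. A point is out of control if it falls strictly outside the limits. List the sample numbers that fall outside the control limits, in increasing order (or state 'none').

4, 6, 8

Compare each point to [37.60, 39.30]: sample 4 = 37.45 < LCL; sample 6 = 39.69 > UCL; sample 8 = 36.96 < LCL.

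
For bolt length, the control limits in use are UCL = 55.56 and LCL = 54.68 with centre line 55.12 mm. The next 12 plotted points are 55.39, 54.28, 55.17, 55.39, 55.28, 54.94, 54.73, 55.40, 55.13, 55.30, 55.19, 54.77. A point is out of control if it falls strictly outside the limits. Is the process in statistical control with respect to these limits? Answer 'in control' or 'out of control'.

Compare each point to [54.68, 55.56]: sample 2 = 54.28 < LCL.

out of control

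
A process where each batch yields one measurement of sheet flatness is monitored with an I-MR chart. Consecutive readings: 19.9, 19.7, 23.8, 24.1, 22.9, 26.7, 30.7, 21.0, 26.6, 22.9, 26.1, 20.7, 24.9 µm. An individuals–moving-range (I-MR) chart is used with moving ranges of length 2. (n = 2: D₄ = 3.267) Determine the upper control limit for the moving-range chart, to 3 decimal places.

12.360

Moving ranges: 0.2, 4.1, 0.3, 1.2, 3.8, 4.0, 9.7, 5.6, 3.7, 3.2, 5.4, 4.2; M̄R̄ = 45.4000 / 12 = 3.7833
UCL_MR = D₄·M̄R̄ = 3.267 × 3.7833 = 12.3601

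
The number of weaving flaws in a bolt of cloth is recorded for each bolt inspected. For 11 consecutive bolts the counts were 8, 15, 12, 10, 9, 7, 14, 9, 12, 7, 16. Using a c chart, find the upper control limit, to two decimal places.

20.69

c̄ = (8 + 15 + 12 + 10 + 9 + 7 + 14 + 9 + 12 + 7 + 16) / 11 = 119 / 11 = 10.8182
UCL = c̄ + 3√c̄ = 10.8182 + 3 × √10.8182 = 10.8182 + 3 × 3.2891 = 20.6855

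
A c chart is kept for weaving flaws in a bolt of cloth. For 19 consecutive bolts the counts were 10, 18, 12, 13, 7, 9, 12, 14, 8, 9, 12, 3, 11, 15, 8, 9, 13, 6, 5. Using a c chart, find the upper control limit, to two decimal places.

c̄ = (10 + 18 + 12 + 13 + 7 + 9 + 12 + 14 + 8 + 9 + 12 + 3 + 11 + 15 + 8 + 9 + 13 + 6 + 5) / 19 = 194 / 19 = 10.2105
UCL = c̄ + 3√c̄ = 10.2105 + 3 × √10.2105 = 10.2105 + 3 × 3.1954 = 19.7967

19.80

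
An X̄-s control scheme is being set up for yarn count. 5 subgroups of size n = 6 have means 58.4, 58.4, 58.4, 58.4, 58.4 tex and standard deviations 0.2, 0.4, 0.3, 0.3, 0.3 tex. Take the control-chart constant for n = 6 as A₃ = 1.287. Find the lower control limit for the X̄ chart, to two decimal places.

58.01

X̄̄ = (58.4 + 58.4 + 58.4 + 58.4 + 58.4) / 5 = 58.4000
s̄ = (0.2 + 0.4 + 0.3 + 0.3 + 0.3) / 5 = 0.3000
LCL = X̄̄ − A₃·s̄ = 58.4000 − 1.287 × 0.3000 = 58.0139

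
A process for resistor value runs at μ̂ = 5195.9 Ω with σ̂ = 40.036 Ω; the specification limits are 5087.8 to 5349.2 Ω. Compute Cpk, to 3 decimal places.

Cpu = (USL − μ̂) / (3σ̂) = (5349.2 − 5195.9) / (3 × 40.036) = 1.2764; Cpl = (μ̂ − LSL) / (3σ̂) = (5195.9 − 5087.8) / (3 × 40.036) = 0.9000; Cpk = min(Cpu, Cpl) = 0.9000

0.900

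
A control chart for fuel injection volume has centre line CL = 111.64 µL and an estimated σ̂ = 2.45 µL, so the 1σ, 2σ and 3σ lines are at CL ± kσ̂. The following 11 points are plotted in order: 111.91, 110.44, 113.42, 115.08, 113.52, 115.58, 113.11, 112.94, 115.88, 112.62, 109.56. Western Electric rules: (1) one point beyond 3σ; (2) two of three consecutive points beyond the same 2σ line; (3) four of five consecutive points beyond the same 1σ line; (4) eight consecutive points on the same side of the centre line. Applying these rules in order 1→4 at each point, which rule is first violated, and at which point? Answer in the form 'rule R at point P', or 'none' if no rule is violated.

rule 4 at point 10

Zone of each point (C = within 1σ̂, B = 1σ̂–2σ̂, A = 2σ̂–3σ̂, * = beyond 3σ̂; sign = side of CL): 1:+C, 2:-C, 3:+C, 4:+B, 5:+C, 6:+B, 7:+C, 8:+C, 9:+B, 10:+C, 11:-C
Rule 4 (eight consecutive points on the same side of the centre line) is satisfied at point 10.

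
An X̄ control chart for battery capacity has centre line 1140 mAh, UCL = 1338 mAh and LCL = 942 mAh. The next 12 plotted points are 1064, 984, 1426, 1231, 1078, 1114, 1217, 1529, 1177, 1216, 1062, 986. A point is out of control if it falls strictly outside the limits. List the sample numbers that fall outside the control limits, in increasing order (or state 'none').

Compare each point to [942, 1338]: sample 3 = 1426 > UCL; sample 8 = 1529 > UCL.

3, 8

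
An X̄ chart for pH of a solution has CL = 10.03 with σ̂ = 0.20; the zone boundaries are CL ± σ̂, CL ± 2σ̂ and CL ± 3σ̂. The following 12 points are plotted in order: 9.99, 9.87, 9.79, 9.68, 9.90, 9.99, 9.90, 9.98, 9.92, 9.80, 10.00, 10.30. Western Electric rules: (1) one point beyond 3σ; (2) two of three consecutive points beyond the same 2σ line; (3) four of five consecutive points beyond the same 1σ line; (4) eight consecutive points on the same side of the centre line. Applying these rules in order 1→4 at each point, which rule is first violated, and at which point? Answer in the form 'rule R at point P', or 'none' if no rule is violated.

Zone of each point (C = within 1σ̂, B = 1σ̂–2σ̂, A = 2σ̂–3σ̂, * = beyond 3σ̂; sign = side of CL): 1:-C, 2:-C, 3:-B, 4:-B, 5:-C, 6:-C, 7:-C, 8:-C, 9:-C, 10:-B, 11:-C, 12:+B
Rule 4 (eight consecutive points on the same side of the centre line) is satisfied at point 8.

rule 4 at point 8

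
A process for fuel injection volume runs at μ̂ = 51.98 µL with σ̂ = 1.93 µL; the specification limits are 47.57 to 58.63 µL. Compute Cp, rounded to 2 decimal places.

0.96

Cp = (USL − LSL) / (6σ̂) = (58.63 − 47.57) / (6 × 1.93) = 11.0600 / 11.5800 = 0.9551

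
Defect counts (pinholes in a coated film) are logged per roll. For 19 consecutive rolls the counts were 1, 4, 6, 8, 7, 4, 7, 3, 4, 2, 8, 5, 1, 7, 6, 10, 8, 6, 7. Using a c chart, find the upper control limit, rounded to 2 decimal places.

12.49

c̄ = (1 + 4 + 6 + 8 + 7 + 4 + 7 + 3 + 4 + 2 + 8 + 5 + 1 + 7 + 6 + 10 + 8 + 6 + 7) / 19 = 104 / 19 = 5.4737
UCL = c̄ + 3√c̄ = 5.4737 + 3 × √5.4737 = 5.4737 + 3 × 2.3396 = 12.4925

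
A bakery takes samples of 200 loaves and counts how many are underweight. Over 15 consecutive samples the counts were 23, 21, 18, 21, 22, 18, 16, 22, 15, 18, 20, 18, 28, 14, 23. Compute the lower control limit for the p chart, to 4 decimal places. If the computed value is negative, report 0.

0.0356

p̄ = Σdᵢ / (k·n) = 297 / (15 × 200) = 0.09900
LCL = p̄ − 3·√(p̄(1−p̄)/n) = 0.09900 − 3 × 0.02112 = 0.03564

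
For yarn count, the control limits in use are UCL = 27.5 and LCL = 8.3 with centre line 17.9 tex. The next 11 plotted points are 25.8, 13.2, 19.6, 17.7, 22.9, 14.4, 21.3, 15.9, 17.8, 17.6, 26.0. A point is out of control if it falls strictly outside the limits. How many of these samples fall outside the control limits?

0

All 11 points lie within [8.3, 27.5].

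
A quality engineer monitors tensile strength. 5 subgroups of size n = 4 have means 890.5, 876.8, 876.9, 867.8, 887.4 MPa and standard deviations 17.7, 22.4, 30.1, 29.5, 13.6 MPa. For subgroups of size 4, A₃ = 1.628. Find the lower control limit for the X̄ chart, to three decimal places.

842.990

X̄̄ = (890.5 + 876.8 + 876.9 + 867.8 + 887.4) / 5 = 879.8800
s̄ = (17.7 + 22.4 + 30.1 + 29.5 + 13.6) / 5 = 22.6600
LCL = X̄̄ − A₃·s̄ = 879.8800 − 1.628 × 22.6600 = 842.9895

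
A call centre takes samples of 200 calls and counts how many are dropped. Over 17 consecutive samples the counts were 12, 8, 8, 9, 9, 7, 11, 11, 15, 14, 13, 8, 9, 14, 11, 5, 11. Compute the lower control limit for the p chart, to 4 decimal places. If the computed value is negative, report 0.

p̄ = Σdᵢ / (k·n) = 175 / (17 × 200) = 0.05147
LCL = p̄ − 3·√(p̄(1−p̄)/n) = 0.05147 − 3 × 0.01562 = 0.00460

0.0046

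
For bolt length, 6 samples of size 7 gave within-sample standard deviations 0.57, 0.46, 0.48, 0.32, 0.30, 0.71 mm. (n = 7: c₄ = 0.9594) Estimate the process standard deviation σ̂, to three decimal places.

s̄ = (0.57 + 0.46 + 0.48 + 0.32 + 0.30 + 0.71) / 6 = 0.4733
σ̂ = s̄ / c₄ = 0.4733 / 0.9594 = 0.4934

0.493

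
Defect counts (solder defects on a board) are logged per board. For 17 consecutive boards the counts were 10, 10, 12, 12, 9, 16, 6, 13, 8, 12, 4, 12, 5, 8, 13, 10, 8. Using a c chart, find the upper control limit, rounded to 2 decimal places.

c̄ = (10 + 10 + 12 + 12 + 9 + 16 + 6 + 13 + 8 + 12 + 4 + 12 + 5 + 8 + 13 + 10 + 8) / 17 = 168 / 17 = 9.8824
UCL = c̄ + 3√c̄ = 9.8824 + 3 × √9.8824 = 9.8824 + 3 × 3.1436 = 19.3132

19.31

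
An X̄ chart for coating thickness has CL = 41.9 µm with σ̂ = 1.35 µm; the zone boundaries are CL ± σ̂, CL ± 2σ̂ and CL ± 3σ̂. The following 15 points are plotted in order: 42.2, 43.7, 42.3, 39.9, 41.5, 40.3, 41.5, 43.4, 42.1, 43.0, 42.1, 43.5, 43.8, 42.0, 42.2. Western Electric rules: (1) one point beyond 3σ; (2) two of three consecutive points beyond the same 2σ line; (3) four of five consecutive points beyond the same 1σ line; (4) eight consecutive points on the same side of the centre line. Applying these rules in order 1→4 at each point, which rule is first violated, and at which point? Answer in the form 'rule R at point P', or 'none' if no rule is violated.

rule 4 at point 15

Zone of each point (C = within 1σ̂, B = 1σ̂–2σ̂, A = 2σ̂–3σ̂, * = beyond 3σ̂; sign = side of CL): 1:+C, 2:+B, 3:+C, 4:-B, 5:-C, 6:-B, 7:-C, 8:+B, 9:+C, 10:+C, 11:+C, 12:+B, 13:+B, 14:+C, 15:+C
Rule 4 (eight consecutive points on the same side of the centre line) is satisfied at point 15.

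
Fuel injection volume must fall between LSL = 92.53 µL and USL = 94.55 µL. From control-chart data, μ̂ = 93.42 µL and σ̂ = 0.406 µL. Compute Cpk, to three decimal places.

Cpu = (USL − μ̂) / (3σ̂) = (94.55 − 93.42) / (3 × 0.406) = 0.9278; Cpl = (μ̂ − LSL) / (3σ̂) = (93.42 − 92.53) / (3 × 0.406) = 0.7307; Cpk = min(Cpu, Cpl) = 0.7307

0.731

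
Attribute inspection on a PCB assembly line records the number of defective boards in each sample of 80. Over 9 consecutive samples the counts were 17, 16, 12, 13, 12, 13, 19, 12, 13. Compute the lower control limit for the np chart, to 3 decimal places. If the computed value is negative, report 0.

3.884

p̄ = Σdᵢ / (k·n) = 127 / (9 × 80) = 0.17639
LCL = np̄ − 3·√(np̄(1−p̄)) = 14.1111 − 3 × 3.4091 = 3.8838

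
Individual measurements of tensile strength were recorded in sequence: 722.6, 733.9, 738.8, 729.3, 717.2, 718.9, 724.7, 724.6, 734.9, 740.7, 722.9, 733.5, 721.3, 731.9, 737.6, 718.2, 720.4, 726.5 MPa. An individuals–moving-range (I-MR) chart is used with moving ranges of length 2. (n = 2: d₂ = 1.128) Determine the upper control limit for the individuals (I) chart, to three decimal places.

750.518

X̄ = (722.6 + 733.9 + 738.8 + 729.3 + 717.2 + 718.9 + 724.7 + 724.6 + 734.9 + 740.7 + 722.9 + 733.5 + 721.3 + 731.9 + 737.6 + 718.2 + 720.4 + 726.5) / 18 = 727.6611
Moving ranges: 11.3, 4.9, 9.5, 12.1, 1.7, 5.8, 0.1, 10.3, 5.8, 17.8, 10.6, 12.2, 10.6, 5.7, 19.4, 2.2, 6.1; M̄R̄ = 146.1000 / 17 = 8.5941
UCL = X̄ + 3·M̄R̄/d₂ = 727.6611 + 3 × 8.5941 / 1.128 = 750.5178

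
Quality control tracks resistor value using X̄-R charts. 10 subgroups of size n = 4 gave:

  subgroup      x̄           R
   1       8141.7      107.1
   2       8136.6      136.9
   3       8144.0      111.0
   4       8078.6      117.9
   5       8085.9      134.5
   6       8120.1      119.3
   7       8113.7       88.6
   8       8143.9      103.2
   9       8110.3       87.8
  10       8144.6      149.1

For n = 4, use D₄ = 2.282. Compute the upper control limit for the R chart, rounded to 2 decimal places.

R̄ = (107.1 + 136.9 + 111.0 + 117.9 + 134.5 + 119.3 + 88.6 + 103.2 + 87.8 + 149.1) / 10 = 1155.4000 / 10 = 115.5400
UCL_R = D₄·R̄ = 2.282 × 115.5400 = 263.6623

263.66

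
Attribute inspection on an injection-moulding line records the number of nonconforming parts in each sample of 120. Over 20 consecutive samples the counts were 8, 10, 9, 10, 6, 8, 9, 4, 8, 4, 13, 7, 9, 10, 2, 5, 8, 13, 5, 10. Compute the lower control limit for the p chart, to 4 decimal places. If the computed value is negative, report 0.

0.0000

p̄ = Σdᵢ / (k·n) = 158 / (20 × 120) = 0.06583
LCL = p̄ − 3·√(p̄(1−p̄)/n) = 0.06583 − 3 × 0.02264 = -0.00208 → 0 (negative, so LCL = 0)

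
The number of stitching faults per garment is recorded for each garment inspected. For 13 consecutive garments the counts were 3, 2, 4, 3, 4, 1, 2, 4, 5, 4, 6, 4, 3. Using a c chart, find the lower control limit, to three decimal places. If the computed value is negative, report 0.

0.000

c̄ = (3 + 2 + 4 + 3 + 4 + 1 + 2 + 4 + 5 + 4 + 6 + 4 + 3) / 13 = 45 / 13 = 3.4615
LCL = c̄ − 3√c̄ = 3.4615 − 3 × 1.8605 = -2.1200 → 0 (cannot be negative)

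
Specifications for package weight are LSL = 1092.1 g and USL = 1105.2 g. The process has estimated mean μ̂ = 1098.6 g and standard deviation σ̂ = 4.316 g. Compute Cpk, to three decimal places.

Cpu = (USL − μ̂) / (3σ̂) = (1105.2 − 1098.6) / (3 × 4.316) = 0.5097; Cpl = (μ̂ − LSL) / (3σ̂) = (1098.6 − 1092.1) / (3 × 4.316) = 0.5020; Cpk = min(Cpu, Cpl) = 0.5020

0.502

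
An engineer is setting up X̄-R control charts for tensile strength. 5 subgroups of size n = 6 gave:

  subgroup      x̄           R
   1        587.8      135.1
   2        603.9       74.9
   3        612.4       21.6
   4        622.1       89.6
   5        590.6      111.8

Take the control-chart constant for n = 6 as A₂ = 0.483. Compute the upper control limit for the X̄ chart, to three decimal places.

X̄̄ = (587.8 + 603.9 + 612.4 + 622.1 + 590.6) / 5 = 3016.8000 / 5 = 603.3600
R̄ = (135.1 + 74.9 + 21.6 + 89.6 + 111.8) / 5 = 433.0000 / 5 = 86.6000
UCL = X̄̄ + A₂·R̄ = 603.3600 + 0.483 × 86.6000 = 645.1878

645.188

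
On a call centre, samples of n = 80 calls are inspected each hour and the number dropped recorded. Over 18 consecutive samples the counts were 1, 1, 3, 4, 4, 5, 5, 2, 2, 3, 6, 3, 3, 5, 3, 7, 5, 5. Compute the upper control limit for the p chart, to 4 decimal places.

p̄ = Σdᵢ / (k·n) = 67 / (18 × 80) = 0.04653
UCL = p̄ + 3·√(p̄(1−p̄)/n) = 0.04653 + 3 × √(0.04653×0.95347/80) = 0.04653 + 3 × 0.02355 = 0.11717

0.1172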